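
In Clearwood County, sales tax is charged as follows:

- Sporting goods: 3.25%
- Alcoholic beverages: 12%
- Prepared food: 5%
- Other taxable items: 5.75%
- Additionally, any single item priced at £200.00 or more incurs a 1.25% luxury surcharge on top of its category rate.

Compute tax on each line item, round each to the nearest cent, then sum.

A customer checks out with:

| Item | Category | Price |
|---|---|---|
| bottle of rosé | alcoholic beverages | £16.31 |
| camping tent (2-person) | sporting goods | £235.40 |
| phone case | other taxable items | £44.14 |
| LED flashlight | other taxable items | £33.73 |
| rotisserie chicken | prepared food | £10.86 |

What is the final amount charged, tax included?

Bottle of rosé £16.31: alcoholic beverages → 12% → £1.96
Camping tent (2-person) £235.40: sporting goods → 3.25% + 1.25% surcharge = 4.5% → £10.59
Phone case £44.14: other taxable items → 5.75% → £2.54
LED flashlight £33.73: other taxable items → 5.75% → £1.94
Rotisserie chicken £10.86: prepared food → 5% → £0.54
Subtotal = £340.44; tax = £17.57; total due = £358.01

£358.01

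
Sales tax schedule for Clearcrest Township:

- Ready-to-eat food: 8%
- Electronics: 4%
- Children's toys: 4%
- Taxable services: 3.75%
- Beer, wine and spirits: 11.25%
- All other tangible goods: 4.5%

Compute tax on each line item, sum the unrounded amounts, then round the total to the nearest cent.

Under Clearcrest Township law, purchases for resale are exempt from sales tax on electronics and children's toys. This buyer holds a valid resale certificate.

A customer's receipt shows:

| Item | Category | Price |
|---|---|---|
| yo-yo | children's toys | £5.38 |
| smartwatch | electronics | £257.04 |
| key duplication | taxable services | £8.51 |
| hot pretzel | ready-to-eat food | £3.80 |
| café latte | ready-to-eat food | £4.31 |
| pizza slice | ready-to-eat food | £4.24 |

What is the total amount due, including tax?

Yo-yo £5.38: children's toys, buyer-exempt → 0% → £0.00
Smartwatch £257.04: electronics, buyer-exempt → 0% → £0.00
Key duplication £8.51: taxable services → 3.75% → £0.319125
Hot pretzel £3.80: ready-to-eat food → 8% → £0.304
Café latte £4.31: ready-to-eat food → 8% → £0.3448
Pizza slice £4.24: ready-to-eat food → 8% → £0.3392
Subtotal = £283.28; unrounded tax = £1.307125 → £1.31; total due = £284.59

£284.59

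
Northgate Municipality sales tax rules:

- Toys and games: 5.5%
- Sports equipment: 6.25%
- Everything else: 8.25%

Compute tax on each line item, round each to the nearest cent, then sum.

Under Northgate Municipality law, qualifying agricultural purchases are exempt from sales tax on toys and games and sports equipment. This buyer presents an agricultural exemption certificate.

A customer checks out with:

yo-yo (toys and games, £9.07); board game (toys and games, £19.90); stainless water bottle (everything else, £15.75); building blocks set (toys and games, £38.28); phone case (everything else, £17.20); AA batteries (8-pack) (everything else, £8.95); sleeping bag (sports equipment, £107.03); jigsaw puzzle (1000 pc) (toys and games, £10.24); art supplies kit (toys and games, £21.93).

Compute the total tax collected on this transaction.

Yo-yo £9.07: toys and games, buyer-exempt → 0% → £0.00
Board game £19.90: toys and games, buyer-exempt → 0% → £0.00
Stainless water bottle £15.75: everything else → 8.25% → £1.30
Building blocks set £38.28: toys and games, buyer-exempt → 0% → £0.00
Phone case £17.20: everything else → 8.25% → £1.42
AA batteries (8-pack) £8.95: everything else → 8.25% → £0.74
Sleeping bag £107.03: sports equipment, buyer-exempt → 0% → £0.00
Jigsaw puzzle (1000 pc) £10.24: toys and games, buyer-exempt → 0% → £0.00
Art supplies kit £21.93: toys and games, buyer-exempt → 0% → £0.00
Total tax = £1.30 + £1.42 + £0.74 = £3.46

£3.46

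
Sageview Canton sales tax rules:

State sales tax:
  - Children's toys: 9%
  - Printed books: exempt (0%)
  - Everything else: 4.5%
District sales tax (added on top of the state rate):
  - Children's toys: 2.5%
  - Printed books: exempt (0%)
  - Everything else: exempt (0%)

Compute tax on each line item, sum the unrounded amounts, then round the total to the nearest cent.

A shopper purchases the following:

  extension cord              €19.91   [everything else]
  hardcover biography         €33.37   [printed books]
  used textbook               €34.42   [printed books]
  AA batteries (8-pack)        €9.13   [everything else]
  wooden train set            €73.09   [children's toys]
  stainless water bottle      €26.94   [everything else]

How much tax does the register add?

€10.92

Extension cord €19.91: everything else → 4.5% + 0% district = 4.5% → €0.89595
Hardcover biography €33.37: printed books → 0% + 0% district = 0% → €0.00
Used textbook €34.42: printed books → 0% + 0% district = 0% → €0.00
AA batteries (8-pack) €9.13: everything else → 4.5% + 0% district = 4.5% → €0.41085
Wooden train set €73.09: children's toys → 9% + 2.5% district = 11.5% → €8.40535
Stainless water bottle €26.94: everything else → 4.5% + 0% district = 4.5% → €1.2123
Unrounded tax sum = €10.92445 → €10.92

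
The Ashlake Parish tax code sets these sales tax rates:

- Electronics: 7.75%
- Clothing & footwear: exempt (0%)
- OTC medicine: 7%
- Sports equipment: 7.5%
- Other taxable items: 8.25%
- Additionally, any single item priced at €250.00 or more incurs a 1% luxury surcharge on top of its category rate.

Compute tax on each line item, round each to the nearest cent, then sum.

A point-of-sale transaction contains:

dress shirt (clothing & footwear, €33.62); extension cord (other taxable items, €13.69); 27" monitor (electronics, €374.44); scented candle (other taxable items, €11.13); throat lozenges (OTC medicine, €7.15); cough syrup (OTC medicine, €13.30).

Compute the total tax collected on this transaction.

€36.24

Dress shirt €33.62: clothing & footwear → 0% → €0.00
Extension cord €13.69: other taxable items → 8.25% → €1.13
27" monitor €374.44: electronics → 7.75% + 1% surcharge = 8.75% → €32.76
Scented candle €11.13: other taxable items → 8.25% → €0.92
Throat lozenges €7.15: OTC medicine → 7% → €0.50
Cough syrup €13.30: OTC medicine → 7% → €0.93
Total tax = €1.13 + €32.76 + €0.92 + €0.50 + €0.93 = €36.24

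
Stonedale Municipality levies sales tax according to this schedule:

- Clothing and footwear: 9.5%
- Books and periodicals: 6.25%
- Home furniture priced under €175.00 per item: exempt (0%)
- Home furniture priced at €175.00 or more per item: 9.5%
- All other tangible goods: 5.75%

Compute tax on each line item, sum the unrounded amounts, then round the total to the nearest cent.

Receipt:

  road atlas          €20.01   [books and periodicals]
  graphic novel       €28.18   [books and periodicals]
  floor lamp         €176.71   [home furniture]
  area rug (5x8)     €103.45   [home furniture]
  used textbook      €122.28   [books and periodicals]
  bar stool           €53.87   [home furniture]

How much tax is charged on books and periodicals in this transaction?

Road atlas €20.01: books and periodicals → 6.25% → €1.250625
Graphic novel €28.18: books and periodicals → 6.25% → €1.76125
Used textbook €122.28: books and periodicals → 6.25% → €7.6425
Tax on books and periodicals: unrounded sum = €10.654375 → €10.65

€10.65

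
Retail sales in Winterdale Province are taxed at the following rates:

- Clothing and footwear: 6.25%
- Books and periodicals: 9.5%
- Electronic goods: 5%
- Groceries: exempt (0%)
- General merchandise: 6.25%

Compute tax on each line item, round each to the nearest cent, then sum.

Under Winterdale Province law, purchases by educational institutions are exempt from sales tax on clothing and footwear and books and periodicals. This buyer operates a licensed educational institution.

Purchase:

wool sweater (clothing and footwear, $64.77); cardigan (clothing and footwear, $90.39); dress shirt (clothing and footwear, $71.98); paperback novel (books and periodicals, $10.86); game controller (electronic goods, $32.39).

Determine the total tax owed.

Wool sweater $64.77: clothing and footwear, buyer-exempt → 0% → $0.00
Cardigan $90.39: clothing and footwear, buyer-exempt → 0% → $0.00
Dress shirt $71.98: clothing and footwear, buyer-exempt → 0% → $0.00
Paperback novel $10.86: books and periodicals, buyer-exempt → 0% → $0.00
Game controller $32.39: electronic goods → 5% → $1.62
Total tax = $1.62

$1.62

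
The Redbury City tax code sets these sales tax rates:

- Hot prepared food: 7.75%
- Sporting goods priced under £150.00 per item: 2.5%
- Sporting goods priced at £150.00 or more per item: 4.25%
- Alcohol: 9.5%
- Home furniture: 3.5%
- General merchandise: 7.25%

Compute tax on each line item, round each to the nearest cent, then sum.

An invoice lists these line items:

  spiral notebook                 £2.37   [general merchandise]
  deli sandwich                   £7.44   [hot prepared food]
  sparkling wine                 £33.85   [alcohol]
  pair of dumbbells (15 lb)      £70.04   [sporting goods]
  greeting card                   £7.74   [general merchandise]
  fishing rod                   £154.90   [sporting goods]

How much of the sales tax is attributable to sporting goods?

£8.33

Pair of dumbbells (15 lb) £70.04: sporting goods, under £150.00 → 2.5% → £1.75
Fishing rod £154.90: sporting goods, £150.00 or more → 4.25% → £6.58
Tax on sporting goods = £1.75 + £6.58 = £8.33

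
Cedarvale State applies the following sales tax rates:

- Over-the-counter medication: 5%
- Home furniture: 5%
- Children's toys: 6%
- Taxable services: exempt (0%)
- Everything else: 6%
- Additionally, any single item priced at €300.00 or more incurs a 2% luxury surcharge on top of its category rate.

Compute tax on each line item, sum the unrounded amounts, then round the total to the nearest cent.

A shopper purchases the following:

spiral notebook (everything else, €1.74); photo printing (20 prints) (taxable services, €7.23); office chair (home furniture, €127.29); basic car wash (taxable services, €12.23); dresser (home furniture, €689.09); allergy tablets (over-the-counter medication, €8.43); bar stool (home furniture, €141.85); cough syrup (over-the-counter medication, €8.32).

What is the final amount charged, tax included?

€1058.82

Spiral notebook €1.74: everything else → 6% → €0.1044
Photo printing (20 prints) €7.23: taxable services → 0% → €0.00
Office chair €127.29: home furniture → 5% → €6.3645
Basic car wash €12.23: taxable services → 0% → €0.00
Dresser €689.09: home furniture → 5% + 2% surcharge = 7% → €48.2363
Allergy tablets €8.43: over-the-counter medication → 5% → €0.4215
Bar stool €141.85: home furniture → 5% → €7.0925
Cough syrup €8.32: over-the-counter medication → 5% → €0.416
Subtotal = €996.18; unrounded tax = €62.6352 → €62.64; total due = €1058.82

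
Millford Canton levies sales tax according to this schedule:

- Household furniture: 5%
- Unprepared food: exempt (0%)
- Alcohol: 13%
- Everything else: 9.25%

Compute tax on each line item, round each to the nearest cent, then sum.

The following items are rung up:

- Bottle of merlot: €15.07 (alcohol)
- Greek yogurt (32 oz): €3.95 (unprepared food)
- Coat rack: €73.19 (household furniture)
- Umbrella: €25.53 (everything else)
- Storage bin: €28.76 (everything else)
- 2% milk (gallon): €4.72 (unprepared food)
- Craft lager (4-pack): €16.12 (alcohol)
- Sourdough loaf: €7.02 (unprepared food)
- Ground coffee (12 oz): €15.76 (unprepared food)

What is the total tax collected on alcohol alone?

Bottle of merlot €15.07: alcohol → 13% → €1.96
Craft lager (4-pack) €16.12: alcohol → 13% → €2.10
Tax on alcohol = €1.96 + €2.10 = €4.06

€4.06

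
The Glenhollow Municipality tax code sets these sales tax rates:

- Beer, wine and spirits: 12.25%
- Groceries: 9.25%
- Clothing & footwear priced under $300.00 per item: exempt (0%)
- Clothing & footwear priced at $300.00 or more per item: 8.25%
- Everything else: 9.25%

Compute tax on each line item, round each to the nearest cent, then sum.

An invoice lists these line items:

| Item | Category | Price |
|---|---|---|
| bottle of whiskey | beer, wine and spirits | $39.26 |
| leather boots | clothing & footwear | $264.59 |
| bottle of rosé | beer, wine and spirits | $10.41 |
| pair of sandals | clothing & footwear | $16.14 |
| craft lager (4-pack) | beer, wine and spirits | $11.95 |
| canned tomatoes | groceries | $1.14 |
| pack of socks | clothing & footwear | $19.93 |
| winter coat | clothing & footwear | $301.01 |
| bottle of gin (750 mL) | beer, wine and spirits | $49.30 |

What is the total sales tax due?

$38.53

Bottle of whiskey $39.26: beer, wine and spirits → 12.25% → $4.81
Leather boots $264.59: clothing & footwear, under $300.00 → 0% → $0.00
Bottle of rosé $10.41: beer, wine and spirits → 12.25% → $1.28
Pair of sandals $16.14: clothing & footwear, under $300.00 → 0% → $0.00
Craft lager (4-pack) $11.95: beer, wine and spirits → 12.25% → $1.46
Canned tomatoes $1.14: groceries → 9.25% → $0.11
Pack of socks $19.93: clothing & footwear, under $300.00 → 0% → $0.00
Winter coat $301.01: clothing & footwear, $300.00 or more → 8.25% → $24.83
Bottle of gin (750 mL) $49.30: beer, wine and spirits → 12.25% → $6.04
Total tax = $4.81 + $1.28 + $1.46 + $0.11 + $24.83 + $6.04 = $38.53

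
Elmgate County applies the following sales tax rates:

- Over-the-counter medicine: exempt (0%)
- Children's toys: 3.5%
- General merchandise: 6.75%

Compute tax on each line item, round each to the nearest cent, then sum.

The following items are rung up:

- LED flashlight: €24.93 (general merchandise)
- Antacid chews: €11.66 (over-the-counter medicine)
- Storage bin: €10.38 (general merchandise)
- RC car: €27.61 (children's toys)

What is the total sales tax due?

€3.35

LED flashlight €24.93: general merchandise → 6.75% → €1.68
Antacid chews €11.66: over-the-counter medicine → 0% → €0.00
Storage bin €10.38: general merchandise → 6.75% → €0.70
RC car €27.61: children's toys → 3.5% → €0.97
Total tax = €1.68 + €0.70 + €0.97 = €3.35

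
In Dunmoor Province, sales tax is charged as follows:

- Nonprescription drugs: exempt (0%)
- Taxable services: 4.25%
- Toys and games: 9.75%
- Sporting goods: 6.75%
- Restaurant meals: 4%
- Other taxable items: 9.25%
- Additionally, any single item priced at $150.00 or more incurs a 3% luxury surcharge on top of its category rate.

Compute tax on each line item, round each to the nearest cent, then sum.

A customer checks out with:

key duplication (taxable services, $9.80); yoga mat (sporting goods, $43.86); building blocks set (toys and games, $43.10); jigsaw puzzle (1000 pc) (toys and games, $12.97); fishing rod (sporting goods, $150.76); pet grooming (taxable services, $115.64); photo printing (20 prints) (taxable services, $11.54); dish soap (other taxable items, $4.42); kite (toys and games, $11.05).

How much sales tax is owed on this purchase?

$30.43

Key duplication $9.80: taxable services → 4.25% → $0.42
Yoga mat $43.86: sporting goods → 6.75% → $2.96
Building blocks set $43.10: toys and games → 9.75% → $4.20
Jigsaw puzzle (1000 pc) $12.97: toys and games → 9.75% → $1.26
Fishing rod $150.76: sporting goods → 6.75% + 3% surcharge = 9.75% → $14.70
Pet grooming $115.64: taxable services → 4.25% → $4.91
Photo printing (20 prints) $11.54: taxable services → 4.25% → $0.49
Dish soap $4.42: other taxable items → 9.25% → $0.41
Kite $11.05: toys and games → 9.75% → $1.08
Total tax = $0.42 + $2.96 + $4.20 + $1.26 + $14.70 + $4.91 + $0.49 + $0.41 + $1.08 = $30.43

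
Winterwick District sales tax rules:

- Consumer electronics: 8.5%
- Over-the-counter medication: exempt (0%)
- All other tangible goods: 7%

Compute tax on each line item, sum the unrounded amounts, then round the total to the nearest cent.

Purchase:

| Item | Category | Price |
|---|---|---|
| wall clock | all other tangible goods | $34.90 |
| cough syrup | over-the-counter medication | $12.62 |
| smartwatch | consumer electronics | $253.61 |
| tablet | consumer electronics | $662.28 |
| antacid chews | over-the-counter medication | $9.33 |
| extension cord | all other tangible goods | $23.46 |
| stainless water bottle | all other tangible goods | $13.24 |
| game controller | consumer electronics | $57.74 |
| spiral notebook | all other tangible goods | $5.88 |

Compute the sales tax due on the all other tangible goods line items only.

Wall clock $34.90: all other tangible goods → 7% → $2.443
Extension cord $23.46: all other tangible goods → 7% → $1.6422
Stainless water bottle $13.24: all other tangible goods → 7% → $0.9268
Spiral notebook $5.88: all other tangible goods → 7% → $0.4116
Tax on all other tangible goods: unrounded sum = $5.4236 → $5.42

$5.42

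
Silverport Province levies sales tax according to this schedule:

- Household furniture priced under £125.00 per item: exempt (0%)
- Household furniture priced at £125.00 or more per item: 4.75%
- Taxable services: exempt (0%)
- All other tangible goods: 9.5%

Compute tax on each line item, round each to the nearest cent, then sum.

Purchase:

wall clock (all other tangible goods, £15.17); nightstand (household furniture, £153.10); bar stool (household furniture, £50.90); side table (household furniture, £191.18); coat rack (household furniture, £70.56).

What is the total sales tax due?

Wall clock £15.17: all other tangible goods → 9.5% → £1.44
Nightstand £153.10: household furniture, £125.00 or more → 4.75% → £7.27
Bar stool £50.90: household furniture, under £125.00 → 0% → £0.00
Side table £191.18: household furniture, £125.00 or more → 4.75% → £9.08
Coat rack £70.56: household furniture, under £125.00 → 0% → £0.00
Total tax = £1.44 + £7.27 + £9.08 = £17.79

£17.79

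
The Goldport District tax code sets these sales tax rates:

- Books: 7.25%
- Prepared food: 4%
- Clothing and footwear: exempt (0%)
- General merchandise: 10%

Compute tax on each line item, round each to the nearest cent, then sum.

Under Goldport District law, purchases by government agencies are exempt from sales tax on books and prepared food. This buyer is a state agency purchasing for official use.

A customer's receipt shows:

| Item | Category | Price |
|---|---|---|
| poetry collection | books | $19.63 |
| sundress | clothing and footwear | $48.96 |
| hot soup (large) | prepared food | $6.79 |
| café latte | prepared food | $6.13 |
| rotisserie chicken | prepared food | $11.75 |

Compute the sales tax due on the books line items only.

$0.00

Poetry collection $19.63: books, buyer-exempt → 0% → $0.00
Tax on books = $0.00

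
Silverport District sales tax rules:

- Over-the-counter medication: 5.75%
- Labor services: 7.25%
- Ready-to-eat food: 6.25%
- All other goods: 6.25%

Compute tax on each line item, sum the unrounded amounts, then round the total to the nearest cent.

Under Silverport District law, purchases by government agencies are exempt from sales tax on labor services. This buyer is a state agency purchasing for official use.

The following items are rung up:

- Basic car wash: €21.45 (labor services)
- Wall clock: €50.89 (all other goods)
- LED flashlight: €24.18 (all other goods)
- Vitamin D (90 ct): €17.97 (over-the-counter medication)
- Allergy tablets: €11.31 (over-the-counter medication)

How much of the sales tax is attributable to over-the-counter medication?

Vitamin D (90 ct) €17.97: over-the-counter medication → 5.75% → €1.033275
Allergy tablets €11.31: over-the-counter medication → 5.75% → €0.650325
Tax on over-the-counter medication: unrounded sum = €1.6836 → €1.68

€1.68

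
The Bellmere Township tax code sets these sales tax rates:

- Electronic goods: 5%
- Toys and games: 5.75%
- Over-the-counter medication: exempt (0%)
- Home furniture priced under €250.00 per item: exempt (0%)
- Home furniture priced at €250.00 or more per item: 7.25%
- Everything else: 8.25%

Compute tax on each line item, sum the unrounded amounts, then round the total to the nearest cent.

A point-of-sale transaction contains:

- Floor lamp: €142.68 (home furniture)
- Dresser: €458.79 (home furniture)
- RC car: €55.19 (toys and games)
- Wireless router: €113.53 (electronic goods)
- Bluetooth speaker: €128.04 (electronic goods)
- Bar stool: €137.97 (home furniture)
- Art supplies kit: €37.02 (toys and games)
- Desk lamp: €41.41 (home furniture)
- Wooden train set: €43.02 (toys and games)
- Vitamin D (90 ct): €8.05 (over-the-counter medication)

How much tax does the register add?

€53.12

Floor lamp €142.68: home furniture, under €250.00 → 0% → €0.00
Dresser €458.79: home furniture, €250.00 or more → 7.25% → €33.262275
RC car €55.19: toys and games → 5.75% → €3.173425
Wireless router €113.53: electronic goods → 5% → €5.6765
Bluetooth speaker €128.04: electronic goods → 5% → €6.402
Bar stool €137.97: home furniture, under €250.00 → 0% → €0.00
Art supplies kit €37.02: toys and games → 5.75% → €2.12865
Desk lamp €41.41: home furniture, under €250.00 → 0% → €0.00
Wooden train set €43.02: toys and games → 5.75% → €2.47365
Vitamin D (90 ct) €8.05: over-the-counter medication → 0% → €0.00
Unrounded tax sum = €53.1165 → €53.12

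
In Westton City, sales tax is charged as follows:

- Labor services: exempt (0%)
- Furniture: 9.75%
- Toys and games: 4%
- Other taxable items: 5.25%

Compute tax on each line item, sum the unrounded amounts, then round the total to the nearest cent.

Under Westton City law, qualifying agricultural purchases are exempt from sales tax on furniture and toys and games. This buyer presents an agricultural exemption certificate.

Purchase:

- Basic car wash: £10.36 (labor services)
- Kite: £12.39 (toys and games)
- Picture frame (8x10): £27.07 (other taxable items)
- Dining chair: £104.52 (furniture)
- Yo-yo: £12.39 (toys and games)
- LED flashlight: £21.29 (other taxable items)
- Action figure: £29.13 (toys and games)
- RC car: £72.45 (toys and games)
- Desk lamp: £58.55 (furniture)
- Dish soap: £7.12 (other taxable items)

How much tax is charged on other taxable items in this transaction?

£2.91

Picture frame (8x10) £27.07: other taxable items → 5.25% → £1.421175
LED flashlight £21.29: other taxable items → 5.25% → £1.117725
Dish soap £7.12: other taxable items → 5.25% → £0.3738
Tax on other taxable items: unrounded sum = £2.9127 → £2.91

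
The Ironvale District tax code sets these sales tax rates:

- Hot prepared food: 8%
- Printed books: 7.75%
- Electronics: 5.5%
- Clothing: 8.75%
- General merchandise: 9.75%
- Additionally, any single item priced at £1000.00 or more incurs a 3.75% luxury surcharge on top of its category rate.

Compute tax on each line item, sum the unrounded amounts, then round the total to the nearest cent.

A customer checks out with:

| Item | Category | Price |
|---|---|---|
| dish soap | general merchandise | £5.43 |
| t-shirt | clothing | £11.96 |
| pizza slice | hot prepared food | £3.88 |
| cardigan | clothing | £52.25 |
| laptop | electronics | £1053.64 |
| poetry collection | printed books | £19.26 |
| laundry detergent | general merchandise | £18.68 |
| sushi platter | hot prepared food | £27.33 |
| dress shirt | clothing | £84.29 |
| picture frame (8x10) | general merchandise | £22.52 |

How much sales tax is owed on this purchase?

£118.99

Dish soap £5.43: general merchandise → 9.75% → £0.529425
T-shirt £11.96: clothing → 8.75% → £1.0465
Pizza slice £3.88: hot prepared food → 8% → £0.3104
Cardigan £52.25: clothing → 8.75% → £4.571875
Laptop £1053.64: electronics → 5.5% + 3.75% surcharge = 9.25% → £97.4617
Poetry collection £19.26: printed books → 7.75% → £1.49265
Laundry detergent £18.68: general merchandise → 9.75% → £1.8213
Sushi platter £27.33: hot prepared food → 8% → £2.1864
Dress shirt £84.29: clothing → 8.75% → £7.375375
Picture frame (8x10) £22.52: general merchandise → 9.75% → £2.1957
Unrounded tax sum = £118.991325 → £118.99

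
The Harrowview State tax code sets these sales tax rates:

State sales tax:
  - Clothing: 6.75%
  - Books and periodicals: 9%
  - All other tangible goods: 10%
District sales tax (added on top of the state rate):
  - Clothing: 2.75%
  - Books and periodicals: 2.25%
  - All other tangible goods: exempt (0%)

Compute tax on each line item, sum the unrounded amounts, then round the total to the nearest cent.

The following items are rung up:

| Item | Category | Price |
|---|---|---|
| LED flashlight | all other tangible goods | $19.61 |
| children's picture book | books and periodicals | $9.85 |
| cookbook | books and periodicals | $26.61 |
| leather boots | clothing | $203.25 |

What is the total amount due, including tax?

$284.69

LED flashlight $19.61: all other tangible goods → 10% + 0% district = 10% → $1.961
Children's picture book $9.85: books and periodicals → 9% + 2.25% district = 11.25% → $1.108125
Cookbook $26.61: books and periodicals → 9% + 2.25% district = 11.25% → $2.993625
Leather boots $203.25: clothing → 6.75% + 2.75% district = 9.5% → $19.30875
Subtotal = $259.32; unrounded tax = $25.3715 → $25.37; total due = $284.69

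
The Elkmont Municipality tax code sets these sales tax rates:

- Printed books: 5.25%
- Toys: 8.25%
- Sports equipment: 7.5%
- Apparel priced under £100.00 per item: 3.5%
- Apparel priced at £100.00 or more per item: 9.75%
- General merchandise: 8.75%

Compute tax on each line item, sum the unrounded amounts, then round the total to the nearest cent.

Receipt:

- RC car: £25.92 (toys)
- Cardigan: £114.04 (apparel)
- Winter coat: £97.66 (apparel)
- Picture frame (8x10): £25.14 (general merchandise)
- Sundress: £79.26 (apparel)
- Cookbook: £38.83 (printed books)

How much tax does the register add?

£23.69

RC car £25.92: toys → 8.25% → £2.1384
Cardigan £114.04: apparel, £100.00 or more → 9.75% → £11.1189
Winter coat £97.66: apparel, under £100.00 → 3.5% → £3.4181
Picture frame (8x10) £25.14: general merchandise → 8.75% → £2.19975
Sundress £79.26: apparel, under £100.00 → 3.5% → £2.7741
Cookbook £38.83: printed books → 5.25% → £2.038575
Unrounded tax sum = £23.687825 → £23.69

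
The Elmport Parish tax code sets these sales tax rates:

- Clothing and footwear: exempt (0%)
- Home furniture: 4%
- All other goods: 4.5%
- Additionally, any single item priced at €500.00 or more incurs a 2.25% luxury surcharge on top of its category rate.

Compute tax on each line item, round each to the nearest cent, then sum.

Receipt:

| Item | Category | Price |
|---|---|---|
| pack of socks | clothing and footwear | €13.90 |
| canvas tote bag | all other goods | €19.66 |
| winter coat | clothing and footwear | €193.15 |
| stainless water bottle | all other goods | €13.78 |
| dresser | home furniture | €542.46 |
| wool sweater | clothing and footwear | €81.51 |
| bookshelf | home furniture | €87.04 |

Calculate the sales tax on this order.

Pack of socks €13.90: clothing and footwear → 0% → €0.00
Canvas tote bag €19.66: all other goods → 4.5% → €0.88
Winter coat €193.15: clothing and footwear → 0% → €0.00
Stainless water bottle €13.78: all other goods → 4.5% → €0.62
Dresser €542.46: home furniture → 4% + 2.25% surcharge = 6.25% → €33.90
Wool sweater €81.51: clothing and footwear → 0% → €0.00
Bookshelf €87.04: home furniture → 4% → €3.48
Total tax = €0.88 + €0.62 + €33.90 + €3.48 = €38.88

€38.88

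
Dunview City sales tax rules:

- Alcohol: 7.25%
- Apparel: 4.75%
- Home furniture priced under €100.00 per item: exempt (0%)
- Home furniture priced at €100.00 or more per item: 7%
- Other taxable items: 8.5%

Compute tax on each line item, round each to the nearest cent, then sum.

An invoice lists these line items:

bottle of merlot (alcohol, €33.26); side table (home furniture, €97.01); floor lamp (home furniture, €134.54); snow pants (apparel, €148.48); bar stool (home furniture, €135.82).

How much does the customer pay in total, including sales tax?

€577.50

Bottle of merlot €33.26: alcohol → 7.25% → €2.41
Side table €97.01: home furniture, under €100.00 → 0% → €0.00
Floor lamp €134.54: home furniture, €100.00 or more → 7% → €9.42
Snow pants €148.48: apparel → 4.75% → €7.05
Bar stool €135.82: home furniture, €100.00 or more → 7% → €9.51
Subtotal = €549.11; tax = €28.39; total due = €577.50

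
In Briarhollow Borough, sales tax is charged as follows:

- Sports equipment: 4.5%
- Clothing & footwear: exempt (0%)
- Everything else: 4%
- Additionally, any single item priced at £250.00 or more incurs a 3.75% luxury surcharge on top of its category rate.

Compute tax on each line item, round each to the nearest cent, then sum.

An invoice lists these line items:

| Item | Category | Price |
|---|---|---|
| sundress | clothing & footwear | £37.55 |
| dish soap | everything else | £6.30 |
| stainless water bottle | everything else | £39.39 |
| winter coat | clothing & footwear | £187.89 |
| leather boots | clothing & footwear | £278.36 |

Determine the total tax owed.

Sundress £37.55: clothing & footwear → 0% → £0.00
Dish soap £6.30: everything else → 4% → £0.25
Stainless water bottle £39.39: everything else → 4% → £1.58
Winter coat £187.89: clothing & footwear → 0% → £0.00
Leather boots £278.36: clothing & footwear → 0% + 3.75% surcharge = 3.75% → £10.44
Total tax = £0.25 + £1.58 + £10.44 = £12.27

£12.27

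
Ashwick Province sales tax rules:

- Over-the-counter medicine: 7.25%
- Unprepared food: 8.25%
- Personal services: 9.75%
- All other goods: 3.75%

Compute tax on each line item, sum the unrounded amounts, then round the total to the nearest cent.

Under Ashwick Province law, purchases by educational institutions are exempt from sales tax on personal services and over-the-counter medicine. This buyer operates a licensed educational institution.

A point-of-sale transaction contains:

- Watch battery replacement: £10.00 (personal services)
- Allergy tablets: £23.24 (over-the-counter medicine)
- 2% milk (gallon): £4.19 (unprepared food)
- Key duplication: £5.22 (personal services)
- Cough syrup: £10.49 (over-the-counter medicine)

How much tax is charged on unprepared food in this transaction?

£0.35

2% milk (gallon) £4.19: unprepared food → 8.25% → £0.345675
Tax on unprepared food: unrounded sum = £0.345675 → £0.35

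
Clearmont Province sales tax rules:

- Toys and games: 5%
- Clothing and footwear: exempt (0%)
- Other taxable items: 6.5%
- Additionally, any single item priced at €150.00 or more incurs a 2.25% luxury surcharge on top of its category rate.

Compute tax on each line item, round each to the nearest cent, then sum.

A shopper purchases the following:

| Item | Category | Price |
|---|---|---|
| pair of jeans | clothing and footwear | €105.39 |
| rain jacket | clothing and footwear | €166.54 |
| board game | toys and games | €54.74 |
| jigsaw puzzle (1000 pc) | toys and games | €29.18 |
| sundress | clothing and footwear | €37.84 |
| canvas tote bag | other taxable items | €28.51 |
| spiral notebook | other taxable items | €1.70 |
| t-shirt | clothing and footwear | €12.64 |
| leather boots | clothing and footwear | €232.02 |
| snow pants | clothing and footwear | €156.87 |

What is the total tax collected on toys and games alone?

Board game €54.74: toys and games → 5% → €2.74
Jigsaw puzzle (1000 pc) €29.18: toys and games → 5% → €1.46
Tax on toys and games = €2.74 + €1.46 = €4.20

€4.20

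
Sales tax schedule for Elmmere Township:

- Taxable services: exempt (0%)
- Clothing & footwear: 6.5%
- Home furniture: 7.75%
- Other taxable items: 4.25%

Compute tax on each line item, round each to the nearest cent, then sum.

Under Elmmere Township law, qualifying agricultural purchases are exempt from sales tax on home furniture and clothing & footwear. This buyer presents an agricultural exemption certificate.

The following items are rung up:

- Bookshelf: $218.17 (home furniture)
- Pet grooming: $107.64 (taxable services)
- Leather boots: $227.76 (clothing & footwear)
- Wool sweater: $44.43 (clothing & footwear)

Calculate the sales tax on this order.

Bookshelf $218.17: home furniture, buyer-exempt → 0% → $0.00
Pet grooming $107.64: taxable services → 0% → $0.00
Leather boots $227.76: clothing & footwear, buyer-exempt → 0% → $0.00
Wool sweater $44.43: clothing & footwear, buyer-exempt → 0% → $0.00
Total tax = $0.00

$0.00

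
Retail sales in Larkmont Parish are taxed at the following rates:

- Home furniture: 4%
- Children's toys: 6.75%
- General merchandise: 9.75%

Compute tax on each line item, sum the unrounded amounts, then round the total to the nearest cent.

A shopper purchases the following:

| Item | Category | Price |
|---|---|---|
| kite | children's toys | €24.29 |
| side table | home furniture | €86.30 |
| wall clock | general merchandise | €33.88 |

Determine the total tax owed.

Kite €24.29: children's toys → 6.75% → €1.639575
Side table €86.30: home furniture → 4% → €3.452
Wall clock €33.88: general merchandise → 9.75% → €3.3033
Unrounded tax sum = €8.394875 → €8.39

€8.39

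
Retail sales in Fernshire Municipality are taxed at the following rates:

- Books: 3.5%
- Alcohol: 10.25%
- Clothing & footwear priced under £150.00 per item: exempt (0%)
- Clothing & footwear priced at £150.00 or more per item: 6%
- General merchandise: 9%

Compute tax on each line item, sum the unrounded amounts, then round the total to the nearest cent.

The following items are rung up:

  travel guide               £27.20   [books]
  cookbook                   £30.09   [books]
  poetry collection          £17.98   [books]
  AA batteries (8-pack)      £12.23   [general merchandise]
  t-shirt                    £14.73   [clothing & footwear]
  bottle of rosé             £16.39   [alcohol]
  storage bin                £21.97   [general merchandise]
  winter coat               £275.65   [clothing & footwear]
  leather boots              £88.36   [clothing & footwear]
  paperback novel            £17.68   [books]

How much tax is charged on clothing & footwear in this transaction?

£16.54

T-shirt £14.73: clothing & footwear, under £150.00 → 0% → £0.00
Winter coat £275.65: clothing & footwear, £150.00 or more → 6% → £16.539
Leather boots £88.36: clothing & footwear, under £150.00 → 0% → £0.00
Tax on clothing & footwear: unrounded sum = £16.539 → £16.54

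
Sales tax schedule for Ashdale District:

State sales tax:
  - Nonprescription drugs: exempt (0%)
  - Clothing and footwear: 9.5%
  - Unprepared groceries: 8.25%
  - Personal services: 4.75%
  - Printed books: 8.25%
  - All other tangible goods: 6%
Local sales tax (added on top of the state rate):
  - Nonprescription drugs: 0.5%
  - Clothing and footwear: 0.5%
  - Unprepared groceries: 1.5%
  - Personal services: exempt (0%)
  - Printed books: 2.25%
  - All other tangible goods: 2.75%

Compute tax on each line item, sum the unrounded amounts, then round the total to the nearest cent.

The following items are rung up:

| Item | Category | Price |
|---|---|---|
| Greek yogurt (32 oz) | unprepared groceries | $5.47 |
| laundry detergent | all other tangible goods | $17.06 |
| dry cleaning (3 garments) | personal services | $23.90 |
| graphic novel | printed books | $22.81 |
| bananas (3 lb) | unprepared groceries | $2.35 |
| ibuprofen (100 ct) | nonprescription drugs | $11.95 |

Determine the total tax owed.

Greek yogurt (32 oz) $5.47: unprepared groceries → 8.25% + 1.5% local = 9.75% → $0.533325
Laundry detergent $17.06: all other tangible goods → 6% + 2.75% local = 8.75% → $1.49275
Dry cleaning (3 garments) $23.90: personal services → 4.75% + 0% local = 4.75% → $1.13525
Graphic novel $22.81: printed books → 8.25% + 2.25% local = 10.5% → $2.39505
Bananas (3 lb) $2.35: unprepared groceries → 8.25% + 1.5% local = 9.75% → $0.229125
Ibuprofen (100 ct) $11.95: nonprescription drugs → 0% + 0.5% local = 0.5% → $0.05975
Unrounded tax sum = $5.84525 → $5.85

$5.85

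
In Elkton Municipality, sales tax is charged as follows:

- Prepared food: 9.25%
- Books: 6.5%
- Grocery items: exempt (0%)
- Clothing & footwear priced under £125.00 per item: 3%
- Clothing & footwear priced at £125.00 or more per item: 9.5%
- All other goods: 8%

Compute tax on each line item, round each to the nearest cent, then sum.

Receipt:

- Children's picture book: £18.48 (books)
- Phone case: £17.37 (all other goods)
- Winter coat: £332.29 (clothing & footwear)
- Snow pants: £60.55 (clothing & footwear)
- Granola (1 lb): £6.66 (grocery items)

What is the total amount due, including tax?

£471.33

Children's picture book £18.48: books → 6.5% → £1.20
Phone case £17.37: all other goods → 8% → £1.39
Winter coat £332.29: clothing & footwear, £125.00 or more → 9.5% → £31.57
Snow pants £60.55: clothing & footwear, under £125.00 → 3% → £1.82
Granola (1 lb) £6.66: grocery items → 0% → £0.00
Subtotal = £435.35; tax = £35.98; total due = £471.33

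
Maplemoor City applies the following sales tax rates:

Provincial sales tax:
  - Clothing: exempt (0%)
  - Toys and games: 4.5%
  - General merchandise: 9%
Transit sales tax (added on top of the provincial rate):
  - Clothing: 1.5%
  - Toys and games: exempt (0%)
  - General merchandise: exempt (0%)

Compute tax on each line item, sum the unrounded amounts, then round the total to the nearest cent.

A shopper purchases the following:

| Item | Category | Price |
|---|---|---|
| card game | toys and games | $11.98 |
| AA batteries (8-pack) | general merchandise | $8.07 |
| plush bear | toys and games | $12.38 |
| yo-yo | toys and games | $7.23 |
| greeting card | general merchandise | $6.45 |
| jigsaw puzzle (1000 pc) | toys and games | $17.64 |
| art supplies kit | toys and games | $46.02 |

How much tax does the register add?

$5.59

Card game $11.98: toys and games → 4.5% + 0% transit = 4.5% → $0.5391
AA batteries (8-pack) $8.07: general merchandise → 9% + 0% transit = 9% → $0.7263
Plush bear $12.38: toys and games → 4.5% + 0% transit = 4.5% → $0.5571
Yo-yo $7.23: toys and games → 4.5% + 0% transit = 4.5% → $0.32535
Greeting card $6.45: general merchandise → 9% + 0% transit = 9% → $0.5805
Jigsaw puzzle (1000 pc) $17.64: toys and games → 4.5% + 0% transit = 4.5% → $0.7938
Art supplies kit $46.02: toys and games → 4.5% + 0% transit = 4.5% → $2.0709
Unrounded tax sum = $5.59305 → $5.59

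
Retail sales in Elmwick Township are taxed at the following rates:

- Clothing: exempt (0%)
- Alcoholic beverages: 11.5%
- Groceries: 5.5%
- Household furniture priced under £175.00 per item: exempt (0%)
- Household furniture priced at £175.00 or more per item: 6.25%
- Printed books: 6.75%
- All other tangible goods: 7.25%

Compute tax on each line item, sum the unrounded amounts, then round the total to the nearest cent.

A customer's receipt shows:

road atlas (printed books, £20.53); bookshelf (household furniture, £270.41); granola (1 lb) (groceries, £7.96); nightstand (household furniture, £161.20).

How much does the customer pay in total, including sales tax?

Road atlas £20.53: printed books → 6.75% → £1.385775
Bookshelf £270.41: household furniture, £175.00 or more → 6.25% → £16.900625
Granola (1 lb) £7.96: groceries → 5.5% → £0.4378
Nightstand £161.20: household furniture, under £175.00 → 0% → £0.00
Subtotal = £460.10; unrounded tax = £18.7242 → £18.72; total due = £478.82

£478.82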